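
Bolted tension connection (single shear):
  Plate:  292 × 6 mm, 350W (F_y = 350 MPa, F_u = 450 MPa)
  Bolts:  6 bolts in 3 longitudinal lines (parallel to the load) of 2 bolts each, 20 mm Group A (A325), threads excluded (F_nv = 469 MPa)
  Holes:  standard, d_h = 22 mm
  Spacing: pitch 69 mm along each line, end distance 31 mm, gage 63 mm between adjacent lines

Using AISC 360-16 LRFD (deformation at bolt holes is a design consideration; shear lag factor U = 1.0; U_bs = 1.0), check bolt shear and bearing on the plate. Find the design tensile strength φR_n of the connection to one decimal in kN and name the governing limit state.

437.4 kN (bearing governs)

Bolt shear: A_b = π(20)²/4 = 314.16 mm². φR_n = 0.75 × 469 × 314.16 × 6 × 1 = 663.0 kN.
Bearing (6 mm plate, F_u = 450 MPa): end bolts L_c = 31 − 22/2 = 20, R_n = min(1.2×20×6×450, 2.4×20×6×450) = 64.8 kN/bolt; interior L_c = 69 − 22 = 47, R_n = 129.6 kN/bolt. φR_n = 0.75 × (3×64.8 + 3×129.6) = 437.4 kN.
Governing: min(663.0, 437.4) = 437.4 kN → bearing.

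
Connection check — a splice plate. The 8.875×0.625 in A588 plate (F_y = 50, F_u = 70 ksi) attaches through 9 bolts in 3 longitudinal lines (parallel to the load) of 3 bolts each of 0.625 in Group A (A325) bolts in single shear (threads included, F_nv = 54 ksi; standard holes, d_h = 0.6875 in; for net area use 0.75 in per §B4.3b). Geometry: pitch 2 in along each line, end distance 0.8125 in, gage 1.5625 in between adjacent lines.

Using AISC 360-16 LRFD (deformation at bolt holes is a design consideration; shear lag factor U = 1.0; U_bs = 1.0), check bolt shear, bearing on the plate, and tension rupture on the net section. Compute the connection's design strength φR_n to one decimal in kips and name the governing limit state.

Bolt shear: A_b = π(0.625)²/4 = 0.3068 in². φR_n = 0.75 × 54 × 0.3068 × 9 × 1 = 111.8 kips.
Bearing (0.625 in plate, F_u = 70 ksi): end bolts L_c = 0.8125 − 0.6875/2 = 0.46875, R_n = min(1.2×0.46875×0.625×70, 2.4×0.625×0.625×70) = 24.609 kips/bolt; interior L_c = 2 − 0.6875 = 1.3125, R_n = 65.625 kips/bolt. φR_n = 0.75 × (3×24.609 + 6×65.625) = 350.7 kips.
Tension rupture (net): A_n = (8.875 − 3×0.75)×0.625 = 4.1406 in² (U = 1.0, A_e = A_n). φR_n = 0.75 × 70 × 4.1406 = 217.4 kips.
Governing: min(111.8, 350.7, 217.4) = 111.8 kips → bolt shear.

111.8 kips (bolt shear governs)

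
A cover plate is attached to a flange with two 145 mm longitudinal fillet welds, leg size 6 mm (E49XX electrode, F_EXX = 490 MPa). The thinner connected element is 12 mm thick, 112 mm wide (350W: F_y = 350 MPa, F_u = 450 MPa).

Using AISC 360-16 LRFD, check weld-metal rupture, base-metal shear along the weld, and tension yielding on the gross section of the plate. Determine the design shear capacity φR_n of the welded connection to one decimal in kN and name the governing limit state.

271.3 kN (weld metal governs)

Weld metal: throat = 0.707×6 = 4.242 mm, L = 2×145 = 290 mm. φR_n = 0.75 × 0.6 × 490 × 4.242 × 290 = 271.3 kN.
Base metal shear (12 mm plate): yield φR_n = 1.0×0.6×350×12×290 = 730.8 kN; rupture φR_n = 0.75×0.6×450×12×290 = 704.7 kN; take 704.7 kN (rupture).
Tension yield (gross): A_g = 112×12 = 1344 mm². φR_n = 0.90 × 350 × 1344 = 423.4 kN.
Governing: min(271.3, 704.7, 423.4) = 271.3 kN → weld metal.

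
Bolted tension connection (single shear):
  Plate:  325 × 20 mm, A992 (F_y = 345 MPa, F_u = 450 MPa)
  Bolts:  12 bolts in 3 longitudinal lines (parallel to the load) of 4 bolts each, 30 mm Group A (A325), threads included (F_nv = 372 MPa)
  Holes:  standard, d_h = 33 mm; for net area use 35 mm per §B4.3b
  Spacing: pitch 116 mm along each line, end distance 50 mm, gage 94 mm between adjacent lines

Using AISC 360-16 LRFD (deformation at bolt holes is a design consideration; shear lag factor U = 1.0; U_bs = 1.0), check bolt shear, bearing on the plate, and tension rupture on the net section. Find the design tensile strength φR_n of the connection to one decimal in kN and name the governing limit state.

1485.0 kN (net-section rupture governs)

Bolt shear: A_b = π(30)²/4 = 706.86 mm². φR_n = 0.75 × 372 × 706.86 × 12 × 1 = 2366.6 kN.
Bearing (20 mm plate, F_u = 450 MPa): end bolts L_c = 50 − 33/2 = 33.5, R_n = min(1.2×33.5×20×450, 2.4×30×20×450) = 361.8 kN/bolt; interior L_c = 116 − 33 = 83, R_n = 648 kN/bolt. φR_n = 0.75 × (3×361.8 + 9×648) = 5188.1 kN.
Tension rupture (net): A_n = (325 − 3×35)×20 = 4400 mm² (U = 1.0, A_e = A_n). φR_n = 0.75 × 450 × 4400 = 1485.0 kN.
Governing: min(2366.6, 5188.1, 1485.0) = 1485.0 kN → net-section rupture.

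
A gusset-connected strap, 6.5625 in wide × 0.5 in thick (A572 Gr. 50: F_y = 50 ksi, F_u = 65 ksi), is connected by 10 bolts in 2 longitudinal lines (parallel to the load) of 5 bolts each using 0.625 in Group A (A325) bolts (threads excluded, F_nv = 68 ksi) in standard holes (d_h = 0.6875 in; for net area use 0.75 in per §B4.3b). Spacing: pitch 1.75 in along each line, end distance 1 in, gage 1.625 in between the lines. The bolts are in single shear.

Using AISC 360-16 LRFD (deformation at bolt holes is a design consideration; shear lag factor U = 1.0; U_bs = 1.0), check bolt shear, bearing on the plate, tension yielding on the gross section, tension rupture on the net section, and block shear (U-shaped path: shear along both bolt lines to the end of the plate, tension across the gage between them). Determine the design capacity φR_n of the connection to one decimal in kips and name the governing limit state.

123.4 kips (net-section rupture governs)

Bolt shear: A_b = π(0.625)²/4 = 0.3068 in². φR_n = 0.75 × 68 × 0.3068 × 10 × 1 = 156.5 kips.
Bearing (0.5 in plate, F_u = 65 ksi): end bolts L_c = 1 − 0.6875/2 = 0.65625, R_n = min(1.2×0.65625×0.5×65, 2.4×0.625×0.5×65) = 25.594 kips/bolt; interior L_c = 1.75 − 0.6875 = 1.0625, R_n = 41.438 kips/bolt. φR_n = 0.75 × (2×25.594 + 8×41.438) = 287.0 kips.
Tension yield (gross): A_g = 6.5625×0.5 = 3.2813 in². φR_n = 0.90 × 50 × 3.2813 = 147.7 kips.
Tension rupture (net): A_n = (6.5625 − 2×0.75)×0.5 = 2.5313 in² (U = 1.0, A_e = A_n). φR_n = 0.75 × 65 × 2.5313 = 123.4 kips.
Block shear: shear path 2×[1+4×1.75] = 2×8 in, A_gv = 8, A_nv = 2×(8 − 4.5×0.75)×0.5 = 4.625 in²; tension across gage: (1.625 − 1×0.75)×0.5 = 0.4375 in². R_n = min(0.6×65×4.625, 0.6×50×8) + 1.0×65×0.4375 = min(180.38, 240) + 28.438 = 208.82 kips. φR_n = 0.75 × 208.82 = 156.6 kips.
Governing: min(156.5, 287.0, 147.7, 123.4, 156.6) = 123.4 kips → net-section rupture.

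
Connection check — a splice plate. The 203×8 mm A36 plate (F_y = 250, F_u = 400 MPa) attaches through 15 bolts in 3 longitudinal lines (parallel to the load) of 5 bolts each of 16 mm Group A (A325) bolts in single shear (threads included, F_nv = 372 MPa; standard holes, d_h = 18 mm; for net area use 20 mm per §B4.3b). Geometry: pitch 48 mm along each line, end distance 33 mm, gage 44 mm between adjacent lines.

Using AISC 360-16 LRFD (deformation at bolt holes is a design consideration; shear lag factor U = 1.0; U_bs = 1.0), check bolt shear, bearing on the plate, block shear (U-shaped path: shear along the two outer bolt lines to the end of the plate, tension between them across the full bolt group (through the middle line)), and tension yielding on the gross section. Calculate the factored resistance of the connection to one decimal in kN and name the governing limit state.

365.4 kN (gross-section yield governs)

Bolt shear: A_b = π(16)²/4 = 201.06 mm². φR_n = 0.75 × 372 × 201.06 × 15 × 1 = 841.4 kN.
Bearing (8 mm plate, F_u = 400 MPa): end bolts L_c = 33 − 18/2 = 24, R_n = min(1.2×24×8×400, 2.4×16×8×400) = 92.16 kN/bolt; interior L_c = 48 − 18 = 30, R_n = 115.2 kN/bolt. φR_n = 0.75 × (3×92.16 + 12×115.2) = 1244.2 kN.
Block shear: shear path 2×[33+4×48] = 2×225 mm, A_gv = 3600, A_nv = 2×(225 − 4.5×20)×8 = 2160 mm²; tension across gage: (88 − 2×20)×8 = 384 mm². R_n = min(0.6×400×2160, 0.6×250×3600) + 1.0×400×384 = min(518.4, 540) + 153.6 = 672 kN. φR_n = 0.75 × 672 = 504.0 kN.
Tension yield (gross): A_g = 203×8 = 1624 mm². φR_n = 0.90 × 250 × 1624 = 365.4 kN.
Governing: min(841.4, 1244.2, 504.0, 365.4) = 365.4 kN → gross-section yield.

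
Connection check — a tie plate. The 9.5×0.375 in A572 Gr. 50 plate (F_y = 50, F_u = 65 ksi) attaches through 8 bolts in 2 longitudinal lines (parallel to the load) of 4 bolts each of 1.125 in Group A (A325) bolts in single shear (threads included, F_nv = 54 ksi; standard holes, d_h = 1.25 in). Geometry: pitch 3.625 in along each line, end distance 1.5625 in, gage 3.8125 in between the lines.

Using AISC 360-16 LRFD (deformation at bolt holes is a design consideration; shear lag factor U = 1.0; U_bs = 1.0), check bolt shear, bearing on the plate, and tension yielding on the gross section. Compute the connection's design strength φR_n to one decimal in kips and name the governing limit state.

Bolt shear: A_b = π(1.125)²/4 = 0.99402 in². φR_n = 0.75 × 54 × 0.99402 × 8 × 1 = 322.1 kips.
Bearing (0.375 in plate, F_u = 65 ksi): end bolts L_c = 1.5625 − 1.25/2 = 0.9375, R_n = min(1.2×0.9375×0.375×65, 2.4×1.125×0.375×65) = 27.422 kips/bolt; interior L_c = 3.625 − 1.25 = 2.375, R_n = 65.813 kips/bolt. φR_n = 0.75 × (2×27.422 + 6×65.813) = 337.3 kips.
Tension yield (gross): A_g = 9.5×0.375 = 3.5625 in². φR_n = 0.90 × 50 × 3.5625 = 160.3 kips.
Governing: min(322.1, 337.3, 160.3) = 160.3 kips → gross-section yield.

160.3 kips (gross-section yield governs)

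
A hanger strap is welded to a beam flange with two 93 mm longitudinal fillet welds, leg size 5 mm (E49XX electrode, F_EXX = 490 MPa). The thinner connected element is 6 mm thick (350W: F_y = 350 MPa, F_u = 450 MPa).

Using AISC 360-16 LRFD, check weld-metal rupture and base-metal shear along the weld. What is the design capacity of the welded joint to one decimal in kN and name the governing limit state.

145.0 kN (weld metal governs)

Weld metal: throat = 0.707×5 = 3.535 mm, L = 2×93 = 186 mm. φR_n = 0.75 × 0.6 × 490 × 3.535 × 186 = 145.0 kN.
Base metal shear (6 mm plate): yield φR_n = 1.0×0.6×350×6×186 = 234.4 kN; rupture φR_n = 0.75×0.6×450×6×186 = 226.0 kN; take 226.0 kN (rupture).
Governing: min(145.0, 226.0) = 145.0 kN → weld metal.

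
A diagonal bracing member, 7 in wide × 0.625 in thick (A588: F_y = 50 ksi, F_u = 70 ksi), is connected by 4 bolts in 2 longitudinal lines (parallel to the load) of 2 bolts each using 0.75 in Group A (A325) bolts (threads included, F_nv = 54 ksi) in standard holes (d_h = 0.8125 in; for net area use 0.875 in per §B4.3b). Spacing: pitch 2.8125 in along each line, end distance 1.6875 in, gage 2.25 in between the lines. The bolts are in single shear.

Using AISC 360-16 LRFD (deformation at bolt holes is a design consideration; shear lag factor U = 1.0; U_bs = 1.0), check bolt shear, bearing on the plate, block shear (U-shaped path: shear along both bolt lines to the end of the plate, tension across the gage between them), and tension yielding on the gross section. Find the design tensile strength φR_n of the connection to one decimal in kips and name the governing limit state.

Bolt shear: A_b = π(0.75)²/4 = 0.44179 in². φR_n = 0.75 × 54 × 0.44179 × 4 × 1 = 71.6 kips.
Bearing (0.625 in plate, F_u = 70 ksi): end bolts L_c = 1.6875 − 0.8125/2 = 1.28125, R_n = min(1.2×1.28125×0.625×70, 2.4×0.75×0.625×70) = 67.266 kips/bolt; interior L_c = 2.8125 − 0.8125 = 2, R_n = 78.75 kips/bolt. φR_n = 0.75 × (2×67.266 + 2×78.75) = 219.0 kips.
Block shear: shear path 2×[1.6875+1×2.8125] = 2×4.5 in, A_gv = 5.625, A_nv = 2×(4.5 − 1.5×0.875)×0.625 = 3.9844 in²; tension across gage: (2.25 − 1×0.875)×0.625 = 0.85938 in². R_n = min(0.6×70×3.9844, 0.6×50×5.625) + 1.0×70×0.85938 = min(167.34, 168.75) + 60.157 = 227.5 kips. φR_n = 0.75 × 227.5 = 170.6 kips.
Tension yield (gross): A_g = 7×0.625 = 4.375 in². φR_n = 0.90 × 50 × 4.375 = 196.9 kips.
Governing: min(71.6, 219.0, 170.6, 196.9) = 71.6 kips → bolt shear.

71.6 kips (bolt shear governs)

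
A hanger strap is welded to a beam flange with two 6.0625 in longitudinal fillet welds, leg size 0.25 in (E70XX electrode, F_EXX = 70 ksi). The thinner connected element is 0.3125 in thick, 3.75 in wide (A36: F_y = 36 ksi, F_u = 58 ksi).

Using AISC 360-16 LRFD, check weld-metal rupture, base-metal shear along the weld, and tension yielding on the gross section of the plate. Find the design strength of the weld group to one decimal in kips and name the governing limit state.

Weld metal: throat = 0.707×0.25 = 0.17675 in, L = 2×6.0625 = 12.125 in. φR_n = 0.75 × 0.6 × 70 × 0.17675 × 12.125 = 67.5 kips.
Base metal shear (0.3125 in plate): yield φR_n = 1.0×0.6×36×0.3125×12.125 = 81.8 kips; rupture φR_n = 0.75×0.6×58×0.3125×12.125 = 98.9 kips; take 81.8 kips (yield).
Tension yield (gross): A_g = 3.75×0.3125 = 1.1719 in². φR_n = 0.90 × 36 × 1.1719 = 38.0 kips.
Governing: min(67.5, 81.8, 38.0) = 38.0 kips → gross-section yield.

38.0 kips (gross-section yield governs)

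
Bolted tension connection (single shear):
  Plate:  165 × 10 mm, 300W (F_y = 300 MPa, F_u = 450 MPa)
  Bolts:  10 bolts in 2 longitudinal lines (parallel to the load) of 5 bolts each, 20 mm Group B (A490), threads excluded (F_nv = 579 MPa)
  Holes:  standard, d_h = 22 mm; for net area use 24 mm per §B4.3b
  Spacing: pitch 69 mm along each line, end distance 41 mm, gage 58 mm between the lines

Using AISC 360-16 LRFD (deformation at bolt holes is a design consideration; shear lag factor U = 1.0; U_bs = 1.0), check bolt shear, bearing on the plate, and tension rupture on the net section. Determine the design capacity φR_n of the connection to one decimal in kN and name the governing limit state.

Bolt shear: A_b = π(20)²/4 = 314.16 mm². φR_n = 0.75 × 579 × 314.16 × 10 × 1 = 1364.2 kN.
Bearing (10 mm plate, F_u = 450 MPa): end bolts L_c = 41 − 22/2 = 30, R_n = min(1.2×30×10×450, 2.4×20×10×450) = 162 kN/bolt; interior L_c = 69 − 22 = 47, R_n = 216 kN/bolt. φR_n = 0.75 × (2×162 + 8×216) = 1539.0 kN.
Tension rupture (net): A_n = (165 − 2×24)×10 = 1170 mm² (U = 1.0, A_e = A_n). φR_n = 0.75 × 450 × 1170 = 394.9 kN.
Governing: min(1364.2, 1539.0, 394.9) = 394.9 kN → net-section rupture.

394.9 kN (net-section rupture governs)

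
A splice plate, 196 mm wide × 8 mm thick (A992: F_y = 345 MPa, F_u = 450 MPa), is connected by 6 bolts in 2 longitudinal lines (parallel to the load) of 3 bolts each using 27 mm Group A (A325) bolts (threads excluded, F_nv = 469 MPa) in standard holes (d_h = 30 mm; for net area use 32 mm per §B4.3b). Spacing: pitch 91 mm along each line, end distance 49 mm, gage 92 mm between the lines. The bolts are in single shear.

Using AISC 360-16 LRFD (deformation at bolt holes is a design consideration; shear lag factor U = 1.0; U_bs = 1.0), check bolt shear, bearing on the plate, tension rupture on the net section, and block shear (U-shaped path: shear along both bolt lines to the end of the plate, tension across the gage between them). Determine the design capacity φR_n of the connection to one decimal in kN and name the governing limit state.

356.4 kN (net-section rupture governs)

Bolt shear: A_b = π(27)²/4 = 572.56 mm². φR_n = 0.75 × 469 × 572.56 × 6 × 1 = 1208.4 kN.
Bearing (8 mm plate, F_u = 450 MPa): end bolts L_c = 49 − 30/2 = 34, R_n = min(1.2×34×8×450, 2.4×27×8×450) = 146.88 kN/bolt; interior L_c = 91 − 30 = 61, R_n = 233.28 kN/bolt. φR_n = 0.75 × (2×146.88 + 4×233.28) = 920.2 kN.
Tension rupture (net): A_n = (196 − 2×32)×8 = 1056 mm² (U = 1.0, A_e = A_n). φR_n = 0.75 × 450 × 1056 = 356.4 kN.
Block shear: shear path 2×[49+2×91] = 2×231 mm, A_gv = 3696, A_nv = 2×(231 − 2.5×32)×8 = 2416 mm²; tension across gage: (92 − 1×32)×8 = 480 mm². R_n = min(0.6×450×2416, 0.6×345×3696) + 1.0×450×480 = min(652.32, 765.07) + 216 = 868.32 kN. φR_n = 0.75 × 868.32 = 651.2 kN.
Governing: min(1208.4, 920.2, 356.4, 651.2) = 356.4 kN → net-section rupture.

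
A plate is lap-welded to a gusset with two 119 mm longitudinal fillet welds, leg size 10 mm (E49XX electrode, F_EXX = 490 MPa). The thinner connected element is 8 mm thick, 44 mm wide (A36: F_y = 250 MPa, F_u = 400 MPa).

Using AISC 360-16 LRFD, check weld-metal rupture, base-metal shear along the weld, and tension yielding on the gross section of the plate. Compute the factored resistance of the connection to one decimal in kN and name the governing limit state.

Weld metal: throat = 0.707×10 = 7.07 mm, L = 2×119 = 238 mm. φR_n = 0.75 × 0.6 × 490 × 7.07 × 238 = 371.0 kN.
Base metal shear (8 mm plate): yield φR_n = 1.0×0.6×250×8×238 = 285.6 kN; rupture φR_n = 0.75×0.6×400×8×238 = 342.7 kN; take 285.6 kN (yield).
Tension yield (gross): A_g = 44×8 = 352 mm². φR_n = 0.90 × 250 × 352 = 79.2 kN.
Governing: min(371.0, 285.6, 79.2) = 79.2 kN → gross-section yield.

79.2 kN (gross-section yield governs)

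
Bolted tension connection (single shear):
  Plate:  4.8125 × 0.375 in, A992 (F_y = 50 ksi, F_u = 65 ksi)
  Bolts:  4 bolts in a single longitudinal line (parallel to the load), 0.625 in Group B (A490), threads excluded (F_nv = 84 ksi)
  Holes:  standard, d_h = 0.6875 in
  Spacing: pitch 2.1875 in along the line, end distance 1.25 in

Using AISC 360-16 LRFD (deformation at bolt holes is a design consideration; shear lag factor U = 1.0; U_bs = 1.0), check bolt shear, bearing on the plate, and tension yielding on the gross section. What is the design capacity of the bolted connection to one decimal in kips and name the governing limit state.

77.3 kips (bolt shear governs)

Bolt shear: A_b = π(0.625)²/4 = 0.3068 in². φR_n = 0.75 × 84 × 0.3068 × 4 × 1 = 77.3 kips.
Bearing (0.375 in plate, F_u = 65 ksi): end bolts L_c = 1.25 − 0.6875/2 = 0.90625, R_n = min(1.2×0.90625×0.375×65, 2.4×0.625×0.375×65) = 26.508 kips/bolt; interior L_c = 2.1875 − 0.6875 = 1.5, R_n = 36.563 kips/bolt. φR_n = 0.75 × (1×26.508 + 3×36.563) = 102.1 kips.
Tension yield (gross): A_g = 4.8125×0.375 = 1.8047 in². φR_n = 0.90 × 50 × 1.8047 = 81.2 kips.
Governing: min(77.3, 102.1, 81.2) = 77.3 kips → bolt shear.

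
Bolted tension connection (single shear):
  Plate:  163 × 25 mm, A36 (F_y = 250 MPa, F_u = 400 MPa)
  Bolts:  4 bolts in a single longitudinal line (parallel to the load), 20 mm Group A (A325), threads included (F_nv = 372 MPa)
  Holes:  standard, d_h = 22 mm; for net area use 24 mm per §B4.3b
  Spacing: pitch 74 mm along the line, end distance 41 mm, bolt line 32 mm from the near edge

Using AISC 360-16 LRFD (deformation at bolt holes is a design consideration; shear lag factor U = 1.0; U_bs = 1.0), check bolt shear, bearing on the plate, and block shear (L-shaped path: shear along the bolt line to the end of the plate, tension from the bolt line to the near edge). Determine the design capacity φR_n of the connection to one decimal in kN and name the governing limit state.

350.6 kN (bolt shear governs)

Bolt shear: A_b = π(20)²/4 = 314.16 mm². φR_n = 0.75 × 372 × 314.16 × 4 × 1 = 350.6 kN.
Bearing (25 mm plate, F_u = 400 MPa): end bolts L_c = 41 − 22/2 = 30, R_n = min(1.2×30×25×400, 2.4×20×25×400) = 360 kN/bolt; interior L_c = 74 − 22 = 52, R_n = 480 kN/bolt. φR_n = 0.75 × (1×360 + 3×480) = 1350.0 kN.
Block shear: shear path 1×[41+3×74] = 1×263 mm, A_gv = 6575, A_nv = 1×(263 − 3.5×24)×25 = 4475 mm²; tension to near edge: (32 − 0.5×24)×25 = 500 mm². R_n = min(0.6×400×4475, 0.6×250×6575) + 1.0×400×500 = min(1074, 986.25) + 200 = 1186.3 kN. φR_n = 0.75 × 1186.3 = 889.7 kN.
Governing: min(350.6, 1350.0, 889.7) = 350.6 kN → bolt shear.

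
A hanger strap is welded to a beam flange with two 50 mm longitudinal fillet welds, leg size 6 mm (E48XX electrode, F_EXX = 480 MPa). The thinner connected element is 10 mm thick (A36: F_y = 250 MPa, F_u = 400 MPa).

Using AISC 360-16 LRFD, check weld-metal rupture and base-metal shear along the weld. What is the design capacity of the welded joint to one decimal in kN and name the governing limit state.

Weld metal: throat = 0.707×6 = 4.242 mm, L = 2×50 = 100 mm. φR_n = 0.75 × 0.6 × 480 × 4.242 × 100 = 91.6 kN.
Base metal shear (10 mm plate): yield φR_n = 1.0×0.6×250×10×100 = 150.0 kN; rupture φR_n = 0.75×0.6×400×10×100 = 180.0 kN; take 150.0 kN (yield).
Governing: min(91.6, 150.0) = 91.6 kN → weld metal.

91.6 kN (weld metal governs)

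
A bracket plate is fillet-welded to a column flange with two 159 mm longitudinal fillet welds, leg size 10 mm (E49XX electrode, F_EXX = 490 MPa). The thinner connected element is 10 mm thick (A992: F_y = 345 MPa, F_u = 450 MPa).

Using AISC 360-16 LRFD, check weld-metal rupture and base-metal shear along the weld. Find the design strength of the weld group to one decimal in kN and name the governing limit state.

Weld metal: throat = 0.707×10 = 7.07 mm, L = 2×159 = 318 mm. φR_n = 0.75 × 0.6 × 490 × 7.07 × 318 = 495.7 kN.
Base metal shear (10 mm plate): yield φR_n = 1.0×0.6×345×10×318 = 658.3 kN; rupture φR_n = 0.75×0.6×450×10×318 = 644.0 kN; take 644.0 kN (rupture).
Governing: min(495.7, 644.0) = 495.7 kN → weld metal.

495.7 kN (weld metal governs)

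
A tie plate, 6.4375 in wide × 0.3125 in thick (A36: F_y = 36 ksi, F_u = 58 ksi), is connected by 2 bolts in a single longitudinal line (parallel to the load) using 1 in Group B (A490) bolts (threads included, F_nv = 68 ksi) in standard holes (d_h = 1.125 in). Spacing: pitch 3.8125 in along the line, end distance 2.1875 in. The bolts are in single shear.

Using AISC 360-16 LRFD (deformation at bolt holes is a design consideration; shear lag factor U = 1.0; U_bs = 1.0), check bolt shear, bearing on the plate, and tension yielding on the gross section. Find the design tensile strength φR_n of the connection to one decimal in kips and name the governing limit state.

Bolt shear: A_b = π(1)²/4 = 0.7854 in². φR_n = 0.75 × 68 × 0.7854 × 2 × 1 = 80.1 kips.
Bearing (0.3125 in plate, F_u = 58 ksi): end bolts L_c = 2.1875 − 1.125/2 = 1.625, R_n = min(1.2×1.625×0.3125×58, 2.4×1×0.3125×58) = 35.344 kips/bolt; interior L_c = 3.8125 − 1.125 = 2.6875, R_n = 43.5 kips/bolt. φR_n = 0.75 × (1×35.344 + 1×43.5) = 59.1 kips.
Tension yield (gross): A_g = 6.4375×0.3125 = 2.0117 in². φR_n = 0.90 × 36 × 2.0117 = 65.2 kips.
Governing: min(80.1, 59.1, 65.2) = 59.1 kips → bearing.

59.1 kips (bearing governs)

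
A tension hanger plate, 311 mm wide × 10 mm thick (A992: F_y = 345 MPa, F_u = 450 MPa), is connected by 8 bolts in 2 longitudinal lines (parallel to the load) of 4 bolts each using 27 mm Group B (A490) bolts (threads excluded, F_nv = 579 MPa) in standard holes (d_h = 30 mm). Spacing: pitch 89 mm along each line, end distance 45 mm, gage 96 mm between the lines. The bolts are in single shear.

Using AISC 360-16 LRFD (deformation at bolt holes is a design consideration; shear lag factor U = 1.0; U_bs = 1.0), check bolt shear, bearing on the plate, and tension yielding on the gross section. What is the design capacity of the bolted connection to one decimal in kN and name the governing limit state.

Bolt shear: A_b = π(27)²/4 = 572.56 mm². φR_n = 0.75 × 579 × 572.56 × 8 × 1 = 1989.1 kN.
Bearing (10 mm plate, F_u = 450 MPa): end bolts L_c = 45 − 30/2 = 30, R_n = min(1.2×30×10×450, 2.4×27×10×450) = 162 kN/bolt; interior L_c = 89 − 30 = 59, R_n = 291.6 kN/bolt. φR_n = 0.75 × (2×162 + 6×291.6) = 1555.2 kN.
Tension yield (gross): A_g = 311×10 = 3110 mm². φR_n = 0.90 × 345 × 3110 = 965.7 kN.
Governing: min(1989.1, 1555.2, 965.7) = 965.7 kN → gross-section yield.

965.7 kN (gross-section yield governs)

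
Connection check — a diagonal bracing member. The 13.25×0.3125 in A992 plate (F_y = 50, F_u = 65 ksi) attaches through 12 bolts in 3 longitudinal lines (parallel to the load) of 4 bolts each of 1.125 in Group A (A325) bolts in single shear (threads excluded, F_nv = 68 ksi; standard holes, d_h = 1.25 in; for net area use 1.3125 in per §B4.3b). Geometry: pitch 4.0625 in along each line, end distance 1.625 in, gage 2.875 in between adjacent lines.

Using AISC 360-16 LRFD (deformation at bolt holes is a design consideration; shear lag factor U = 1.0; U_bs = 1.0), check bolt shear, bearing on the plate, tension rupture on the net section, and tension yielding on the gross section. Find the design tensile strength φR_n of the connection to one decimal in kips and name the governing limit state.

Bolt shear: A_b = π(1.125)²/4 = 0.99402 in². φR_n = 0.75 × 68 × 0.99402 × 12 × 1 = 608.3 kips.
Bearing (0.3125 in plate, F_u = 65 ksi): end bolts L_c = 1.625 − 1.25/2 = 1, R_n = min(1.2×1×0.3125×65, 2.4×1.125×0.3125×65) = 24.375 kips/bolt; interior L_c = 4.0625 − 1.25 = 2.8125, R_n = 54.844 kips/bolt. φR_n = 0.75 × (3×24.375 + 9×54.844) = 425.0 kips.
Tension rupture (net): A_n = (13.25 − 3×1.3125)×0.3125 = 2.9102 in² (U = 1.0, A_e = A_n). φR_n = 0.75 × 65 × 2.9102 = 141.9 kips.
Tension yield (gross): A_g = 13.25×0.3125 = 4.1406 in². φR_n = 0.90 × 50 × 4.1406 = 186.3 kips.
Governing: min(608.3, 425.0, 141.9, 186.3) = 141.9 kips → net-section rupture.

141.9 kips (net-section rupture governs)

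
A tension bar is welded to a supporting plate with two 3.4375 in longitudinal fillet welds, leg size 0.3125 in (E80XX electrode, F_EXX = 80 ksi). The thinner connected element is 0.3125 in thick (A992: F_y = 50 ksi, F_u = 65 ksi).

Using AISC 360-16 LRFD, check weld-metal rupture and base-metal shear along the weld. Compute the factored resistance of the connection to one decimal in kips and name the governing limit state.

Weld metal: throat = 0.707×0.3125 = 0.22094 in, L = 2×3.4375 = 6.875 in. φR_n = 0.75 × 0.6 × 80 × 0.22094 × 6.875 = 54.7 kips.
Base metal shear (0.3125 in plate): yield φR_n = 1.0×0.6×50×0.3125×6.875 = 64.5 kips; rupture φR_n = 0.75×0.6×65×0.3125×6.875 = 62.8 kips; take 62.8 kips (rupture).
Governing: min(54.7, 62.8) = 54.7 kips → weld metal.

54.7 kips (weld metal governs)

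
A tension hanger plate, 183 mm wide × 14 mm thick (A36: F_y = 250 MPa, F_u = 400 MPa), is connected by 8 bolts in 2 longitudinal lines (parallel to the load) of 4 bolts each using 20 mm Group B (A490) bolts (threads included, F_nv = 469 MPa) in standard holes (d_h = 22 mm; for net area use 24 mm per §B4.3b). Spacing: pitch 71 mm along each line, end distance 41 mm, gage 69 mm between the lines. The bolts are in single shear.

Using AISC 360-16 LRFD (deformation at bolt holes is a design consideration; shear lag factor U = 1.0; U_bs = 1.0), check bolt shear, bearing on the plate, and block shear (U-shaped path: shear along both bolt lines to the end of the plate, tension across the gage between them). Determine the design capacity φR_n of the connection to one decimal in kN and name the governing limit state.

884.0 kN (bolt shear governs)

Bolt shear: A_b = π(20)²/4 = 314.16 mm². φR_n = 0.75 × 469 × 314.16 × 8 × 1 = 884.0 kN.
Bearing (14 mm plate, F_u = 400 MPa): end bolts L_c = 41 − 22/2 = 30, R_n = min(1.2×30×14×400, 2.4×20×14×400) = 201.6 kN/bolt; interior L_c = 71 − 22 = 49, R_n = 268.8 kN/bolt. φR_n = 0.75 × (2×201.6 + 6×268.8) = 1512.0 kN.
Block shear: shear path 2×[41+3×71] = 2×254 mm, A_gv = 7112, A_nv = 2×(254 − 3.5×24)×14 = 4760 mm²; tension across gage: (69 − 1×24)×14 = 630 mm². R_n = min(0.6×400×4760, 0.6×250×7112) + 1.0×400×630 = min(1142.4, 1066.8) + 252 = 1318.8 kN. φR_n = 0.75 × 1318.8 = 989.1 kN.
Governing: min(884.0, 1512.0, 989.1) = 884.0 kN → bolt shear.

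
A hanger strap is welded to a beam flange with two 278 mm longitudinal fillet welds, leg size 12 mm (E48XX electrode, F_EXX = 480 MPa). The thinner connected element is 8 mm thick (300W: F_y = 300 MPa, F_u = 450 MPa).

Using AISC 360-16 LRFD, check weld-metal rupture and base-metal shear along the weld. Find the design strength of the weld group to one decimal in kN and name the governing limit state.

Weld metal: throat = 0.707×12 = 8.484 mm, L = 2×278 = 556 mm. φR_n = 0.75 × 0.6 × 480 × 8.484 × 556 = 1018.9 kN.
Base metal shear (8 mm plate): yield φR_n = 1.0×0.6×300×8×556 = 800.6 kN; rupture φR_n = 0.75×0.6×450×8×556 = 900.7 kN; take 800.6 kN (yield).
Governing: min(1018.9, 800.6) = 800.6 kN → base-metal shear.

800.6 kN (base-metal shear governs)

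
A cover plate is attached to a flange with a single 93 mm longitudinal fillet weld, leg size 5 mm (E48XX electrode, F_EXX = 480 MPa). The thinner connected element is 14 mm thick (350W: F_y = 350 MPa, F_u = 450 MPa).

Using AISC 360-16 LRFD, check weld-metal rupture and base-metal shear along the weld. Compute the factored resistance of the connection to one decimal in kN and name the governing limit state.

Weld metal: throat = 0.707×5 = 3.535 mm, L = 93 mm. φR_n = 0.75 × 0.6 × 480 × 3.535 × 93 = 71.0 kN.
Base metal shear (14 mm plate): yield φR_n = 1.0×0.6×350×14×93 = 273.4 kN; rupture φR_n = 0.75×0.6×450×14×93 = 263.7 kN; take 263.7 kN (rupture).
Governing: min(71.0, 263.7) = 71.0 kN → weld metal.

71.0 kN (weld metal governs)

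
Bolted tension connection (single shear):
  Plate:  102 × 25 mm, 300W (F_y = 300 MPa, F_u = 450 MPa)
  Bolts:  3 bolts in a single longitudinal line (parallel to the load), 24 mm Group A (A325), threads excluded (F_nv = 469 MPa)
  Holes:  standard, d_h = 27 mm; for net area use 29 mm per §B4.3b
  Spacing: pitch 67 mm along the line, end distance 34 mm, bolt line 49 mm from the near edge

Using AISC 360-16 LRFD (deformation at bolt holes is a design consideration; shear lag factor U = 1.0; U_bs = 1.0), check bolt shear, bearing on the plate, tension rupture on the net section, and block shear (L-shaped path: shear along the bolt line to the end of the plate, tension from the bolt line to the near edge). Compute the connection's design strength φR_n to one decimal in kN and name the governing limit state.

Bolt shear: A_b = π(24)²/4 = 452.39 mm². φR_n = 0.75 × 469 × 452.39 × 3 × 1 = 477.4 kN.
Bearing (25 mm plate, F_u = 450 MPa): end bolts L_c = 34 − 27/2 = 20.5, R_n = min(1.2×20.5×25×450, 2.4×24×25×450) = 276.75 kN/bolt; interior L_c = 67 − 27 = 40, R_n = 540 kN/bolt. φR_n = 0.75 × (1×276.75 + 2×540) = 1017.6 kN.
Tension rupture (net): A_n = (102 − 1×29)×25 = 1825 mm² (U = 1.0, A_e = A_n). φR_n = 0.75 × 450 × 1825 = 615.9 kN.
Block shear: shear path 1×[34+2×67] = 1×168 mm, A_gv = 4200, A_nv = 1×(168 − 2.5×29)×25 = 2387.5 mm²; tension to near edge: (49 − 0.5×29)×25 = 862.5 mm². R_n = min(0.6×450×2387.5, 0.6×300×4200) + 1.0×450×862.5 = min(644.63, 756) + 388.13 = 1032.8 kN. φR_n = 0.75 × 1032.8 = 774.6 kN.
Governing: min(477.4, 1017.6, 615.9, 774.6) = 477.4 kN → bolt shear.

477.4 kN (bolt shear governs)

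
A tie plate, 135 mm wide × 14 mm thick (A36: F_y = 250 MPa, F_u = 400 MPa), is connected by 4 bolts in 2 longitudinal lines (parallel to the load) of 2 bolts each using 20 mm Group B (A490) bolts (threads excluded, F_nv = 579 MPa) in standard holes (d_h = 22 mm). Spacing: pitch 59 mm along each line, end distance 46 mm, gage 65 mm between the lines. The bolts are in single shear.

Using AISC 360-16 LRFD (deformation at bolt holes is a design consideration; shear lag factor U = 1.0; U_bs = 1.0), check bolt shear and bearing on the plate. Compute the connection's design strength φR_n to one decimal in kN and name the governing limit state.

Bolt shear: A_b = π(20)²/4 = 314.16 mm². φR_n = 0.75 × 579 × 314.16 × 4 × 1 = 545.7 kN.
Bearing (14 mm plate, F_u = 400 MPa): end bolts L_c = 46 − 22/2 = 35, R_n = min(1.2×35×14×400, 2.4×20×14×400) = 235.2 kN/bolt; interior L_c = 59 − 22 = 37, R_n = 248.64 kN/bolt. φR_n = 0.75 × (2×235.2 + 2×248.64) = 725.8 kN.
Governing: min(545.7, 725.8) = 545.7 kN → bolt shear.

545.7 kN (bolt shear governs)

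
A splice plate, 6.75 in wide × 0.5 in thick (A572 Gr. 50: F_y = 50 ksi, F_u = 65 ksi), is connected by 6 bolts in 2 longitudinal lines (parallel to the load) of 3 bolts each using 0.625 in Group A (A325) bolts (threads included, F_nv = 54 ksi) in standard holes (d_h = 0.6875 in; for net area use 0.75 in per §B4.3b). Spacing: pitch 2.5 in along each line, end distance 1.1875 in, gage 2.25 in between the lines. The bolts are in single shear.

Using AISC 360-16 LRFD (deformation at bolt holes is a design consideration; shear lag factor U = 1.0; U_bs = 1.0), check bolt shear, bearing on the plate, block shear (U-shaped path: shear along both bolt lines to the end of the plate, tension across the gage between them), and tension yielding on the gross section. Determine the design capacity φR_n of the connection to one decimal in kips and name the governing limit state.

74.6 kips (bolt shear governs)

Bolt shear: A_b = π(0.625)²/4 = 0.3068 in². φR_n = 0.75 × 54 × 0.3068 × 6 × 1 = 74.6 kips.
Bearing (0.5 in plate, F_u = 65 ksi): end bolts L_c = 1.1875 − 0.6875/2 = 0.84375, R_n = min(1.2×0.84375×0.5×65, 2.4×0.625×0.5×65) = 32.906 kips/bolt; interior L_c = 2.5 − 0.6875 = 1.8125, R_n = 48.75 kips/bolt. φR_n = 0.75 × (2×32.906 + 4×48.75) = 195.6 kips.
Block shear: shear path 2×[1.1875+2×2.5] = 2×6.1875 in, A_gv = 6.1875, A_nv = 2×(6.1875 − 2.5×0.75)×0.5 = 4.3125 in²; tension across gage: (2.25 − 1×0.75)×0.5 = 0.75 in². R_n = min(0.6×65×4.3125, 0.6×50×6.1875) + 1.0×65×0.75 = min(168.19, 185.63) + 48.75 = 216.94 kips. φR_n = 0.75 × 216.94 = 162.7 kips.
Tension yield (gross): A_g = 6.75×0.5 = 3.375 in². φR_n = 0.90 × 50 × 3.375 = 151.9 kips.
Governing: min(74.6, 195.6, 162.7, 151.9) = 74.6 kips → bolt shear.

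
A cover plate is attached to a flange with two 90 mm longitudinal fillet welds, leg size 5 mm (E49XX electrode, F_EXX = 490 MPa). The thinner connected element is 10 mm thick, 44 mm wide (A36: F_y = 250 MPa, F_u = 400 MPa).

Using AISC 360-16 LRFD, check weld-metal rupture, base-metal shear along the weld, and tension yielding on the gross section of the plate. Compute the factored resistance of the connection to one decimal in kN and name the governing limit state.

Weld metal: throat = 0.707×5 = 3.535 mm, L = 2×90 = 180 mm. φR_n = 0.75 × 0.6 × 490 × 3.535 × 180 = 140.3 kN.
Base metal shear (10 mm plate): yield φR_n = 1.0×0.6×250×10×180 = 270.0 kN; rupture φR_n = 0.75×0.6×400×10×180 = 324.0 kN; take 270.0 kN (yield).
Tension yield (gross): A_g = 44×10 = 440 mm². φR_n = 0.90 × 250 × 440 = 99.0 kN.
Governing: min(140.3, 270.0, 99.0) = 99.0 kN → gross-section yield.

99.0 kN (gross-section yield governs)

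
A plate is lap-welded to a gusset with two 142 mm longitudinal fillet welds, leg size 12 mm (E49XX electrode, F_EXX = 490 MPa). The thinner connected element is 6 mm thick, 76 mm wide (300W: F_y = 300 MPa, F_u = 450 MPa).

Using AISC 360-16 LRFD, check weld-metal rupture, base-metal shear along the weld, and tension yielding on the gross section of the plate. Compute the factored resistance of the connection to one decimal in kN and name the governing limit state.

123.1 kN (gross-section yield governs)

Weld metal: throat = 0.707×12 = 8.484 mm, L = 2×142 = 284 mm. φR_n = 0.75 × 0.6 × 490 × 8.484 × 284 = 531.3 kN.
Base metal shear (6 mm plate): yield φR_n = 1.0×0.6×300×6×284 = 306.7 kN; rupture φR_n = 0.75×0.6×450×6×284 = 345.1 kN; take 306.7 kN (yield).
Tension yield (gross): A_g = 76×6 = 456 mm². φR_n = 0.90 × 300 × 456 = 123.1 kN.
Governing: min(531.3, 306.7, 123.1) = 123.1 kN → gross-section yield.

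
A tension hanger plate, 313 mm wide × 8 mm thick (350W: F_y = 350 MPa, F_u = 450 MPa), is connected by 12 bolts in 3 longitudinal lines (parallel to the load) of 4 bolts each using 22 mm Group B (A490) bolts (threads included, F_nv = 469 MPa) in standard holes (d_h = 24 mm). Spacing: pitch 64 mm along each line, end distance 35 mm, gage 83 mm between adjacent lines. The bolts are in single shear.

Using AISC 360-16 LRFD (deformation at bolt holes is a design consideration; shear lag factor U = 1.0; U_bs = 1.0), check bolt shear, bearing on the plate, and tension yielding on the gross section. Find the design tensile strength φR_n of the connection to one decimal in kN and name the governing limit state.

788.8 kN (gross-section yield governs)

Bolt shear: A_b = π(22)²/4 = 380.13 mm². φR_n = 0.75 × 469 × 380.13 × 12 × 1 = 1604.5 kN.
Bearing (8 mm plate, F_u = 450 MPa): end bolts L_c = 35 − 24/2 = 23, R_n = min(1.2×23×8×450, 2.4×22×8×450) = 99.36 kN/bolt; interior L_c = 64 − 24 = 40, R_n = 172.8 kN/bolt. φR_n = 0.75 × (3×99.36 + 9×172.8) = 1390.0 kN.
Tension yield (gross): A_g = 313×8 = 2504 mm². φR_n = 0.90 × 350 × 2504 = 788.8 kN.
Governing: min(1604.5, 1390.0, 788.8) = 788.8 kN → gross-section yield.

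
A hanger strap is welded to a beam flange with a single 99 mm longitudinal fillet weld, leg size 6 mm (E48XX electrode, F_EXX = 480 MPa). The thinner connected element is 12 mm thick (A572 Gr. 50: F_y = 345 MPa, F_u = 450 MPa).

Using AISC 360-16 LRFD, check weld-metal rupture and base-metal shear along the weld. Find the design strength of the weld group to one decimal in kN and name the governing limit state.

Weld metal: throat = 0.707×6 = 4.242 mm, L = 99 mm. φR_n = 0.75 × 0.6 × 480 × 4.242 × 99 = 90.7 kN.
Base metal shear (12 mm plate): yield φR_n = 1.0×0.6×345×12×99 = 245.9 kN; rupture φR_n = 0.75×0.6×450×12×99 = 240.6 kN; take 240.6 kN (rupture).
Governing: min(90.7, 240.6) = 90.7 kN → weld metal.

90.7 kN (weld metal governs)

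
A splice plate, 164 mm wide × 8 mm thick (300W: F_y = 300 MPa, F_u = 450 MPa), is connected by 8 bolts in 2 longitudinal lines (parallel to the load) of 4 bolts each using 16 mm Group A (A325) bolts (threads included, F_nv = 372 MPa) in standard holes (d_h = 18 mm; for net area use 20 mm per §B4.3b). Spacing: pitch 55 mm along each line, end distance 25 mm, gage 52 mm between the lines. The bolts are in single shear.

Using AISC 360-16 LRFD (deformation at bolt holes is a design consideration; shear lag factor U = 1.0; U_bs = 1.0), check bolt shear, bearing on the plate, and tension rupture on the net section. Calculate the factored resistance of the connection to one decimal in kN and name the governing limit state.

Bolt shear: A_b = π(16)²/4 = 201.06 mm². φR_n = 0.75 × 372 × 201.06 × 8 × 1 = 448.8 kN.
Bearing (8 mm plate, F_u = 450 MPa): end bolts L_c = 25 − 18/2 = 16, R_n = min(1.2×16×8×450, 2.4×16×8×450) = 69.12 kN/bolt; interior L_c = 55 − 18 = 37, R_n = 138.24 kN/bolt. φR_n = 0.75 × (2×69.12 + 6×138.24) = 725.8 kN.
Tension rupture (net): A_n = (164 − 2×20)×8 = 992 mm² (U = 1.0, A_e = A_n). φR_n = 0.75 × 450 × 992 = 334.8 kN.
Governing: min(448.8, 725.8, 334.8) = 334.8 kN → net-section rupture.

334.8 kN (net-section rupture governs)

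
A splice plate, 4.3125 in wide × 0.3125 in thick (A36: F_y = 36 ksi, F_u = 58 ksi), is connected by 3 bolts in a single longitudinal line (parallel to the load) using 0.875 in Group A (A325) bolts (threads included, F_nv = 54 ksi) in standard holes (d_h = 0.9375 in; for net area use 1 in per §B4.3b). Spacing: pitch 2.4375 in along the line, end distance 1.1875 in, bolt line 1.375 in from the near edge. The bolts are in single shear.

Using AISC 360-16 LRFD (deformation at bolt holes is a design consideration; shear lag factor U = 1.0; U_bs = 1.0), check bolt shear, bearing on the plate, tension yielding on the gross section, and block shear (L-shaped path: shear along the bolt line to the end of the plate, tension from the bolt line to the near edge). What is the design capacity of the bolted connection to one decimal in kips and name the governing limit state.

41.0 kips (block shear governs)

Bolt shear: A_b = π(0.875)²/4 = 0.60132 in². φR_n = 0.75 × 54 × 0.60132 × 3 × 1 = 73.1 kips.
Bearing (0.3125 in plate, F_u = 58 ksi): end bolts L_c = 1.1875 − 0.9375/2 = 0.71875, R_n = min(1.2×0.71875×0.3125×58, 2.4×0.875×0.3125×58) = 15.633 kips/bolt; interior L_c = 2.4375 − 0.9375 = 1.5, R_n = 32.625 kips/bolt. φR_n = 0.75 × (1×15.633 + 2×32.625) = 60.7 kips.
Tension yield (gross): A_g = 4.3125×0.3125 = 1.3477 in². φR_n = 0.90 × 36 × 1.3477 = 43.7 kips.
Block shear: shear path 1×[1.1875+2×2.4375] = 1×6.0625 in, A_gv = 1.8945, A_nv = 1×(6.0625 − 2.5×1)×0.3125 = 1.1133 in²; tension to near edge: (1.375 − 0.5×1)×0.3125 = 0.27344 in². R_n = min(0.6×58×1.1133, 0.6×36×1.8945) + 1.0×58×0.27344 = min(38.743, 40.921) + 15.86 = 54.603 kips. φR_n = 0.75 × 54.603 = 41.0 kips.
Governing: min(73.1, 60.7, 43.7, 41.0) = 41.0 kips → block shear.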